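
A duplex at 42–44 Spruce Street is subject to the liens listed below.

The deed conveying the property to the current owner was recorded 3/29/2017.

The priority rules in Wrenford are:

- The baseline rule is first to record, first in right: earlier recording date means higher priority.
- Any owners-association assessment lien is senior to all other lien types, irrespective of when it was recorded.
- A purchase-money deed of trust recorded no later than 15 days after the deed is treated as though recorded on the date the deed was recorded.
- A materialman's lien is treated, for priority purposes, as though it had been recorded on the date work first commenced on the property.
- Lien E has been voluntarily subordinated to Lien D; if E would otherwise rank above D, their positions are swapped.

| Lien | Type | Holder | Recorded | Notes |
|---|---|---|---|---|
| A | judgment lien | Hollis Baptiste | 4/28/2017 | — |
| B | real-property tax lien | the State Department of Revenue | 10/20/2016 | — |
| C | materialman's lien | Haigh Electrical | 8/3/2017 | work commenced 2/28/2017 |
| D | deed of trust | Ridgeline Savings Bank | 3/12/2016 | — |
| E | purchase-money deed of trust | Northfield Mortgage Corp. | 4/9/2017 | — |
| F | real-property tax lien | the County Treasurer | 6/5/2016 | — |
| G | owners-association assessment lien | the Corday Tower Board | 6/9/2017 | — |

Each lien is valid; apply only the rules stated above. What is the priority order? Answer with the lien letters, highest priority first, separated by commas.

G, D, F, B, C, E, A

Effective dates after the stated exceptions: C is treated as recorded 2/28/2017, the work-commencement date; E was recorded within the 15-day window, so its effective date is the deed date 3/29/2017.
G is an owners-association assessment lien and takes priority over every other lien.
The other liens, earliest effective date first: D (3/12/2016), F (6/5/2016), B (10/20/2016), C (2/28/2017), E (3/29/2017), A (4/28/2017).
E is already junior to D, so the subordination agreement changes nothing.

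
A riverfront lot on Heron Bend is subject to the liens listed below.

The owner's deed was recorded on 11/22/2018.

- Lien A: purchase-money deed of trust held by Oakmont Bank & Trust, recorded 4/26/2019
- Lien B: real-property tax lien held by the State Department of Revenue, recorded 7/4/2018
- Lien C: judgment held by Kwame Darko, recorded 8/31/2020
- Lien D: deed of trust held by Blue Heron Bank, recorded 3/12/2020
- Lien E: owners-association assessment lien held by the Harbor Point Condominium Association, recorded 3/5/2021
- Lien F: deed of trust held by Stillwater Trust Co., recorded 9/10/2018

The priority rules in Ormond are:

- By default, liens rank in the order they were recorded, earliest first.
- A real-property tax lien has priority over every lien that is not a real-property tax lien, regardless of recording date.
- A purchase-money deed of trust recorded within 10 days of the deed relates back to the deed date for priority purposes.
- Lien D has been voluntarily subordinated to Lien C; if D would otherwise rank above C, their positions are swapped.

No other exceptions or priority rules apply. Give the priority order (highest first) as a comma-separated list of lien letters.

Effective dates after the stated exceptions: A missed the 10-day window (155 days after the deed), so its recording date stands.
B is a real-property tax lien, so it outranks all other liens regardless of date.
Among the remaining liens, by effective date: F (9/10/2018), A (4/26/2019), D (3/12/2020), C (8/31/2020), E (3/5/2021).
The subordination applies — D was senior to C — so D and C swap.

B, F, A, C, D, E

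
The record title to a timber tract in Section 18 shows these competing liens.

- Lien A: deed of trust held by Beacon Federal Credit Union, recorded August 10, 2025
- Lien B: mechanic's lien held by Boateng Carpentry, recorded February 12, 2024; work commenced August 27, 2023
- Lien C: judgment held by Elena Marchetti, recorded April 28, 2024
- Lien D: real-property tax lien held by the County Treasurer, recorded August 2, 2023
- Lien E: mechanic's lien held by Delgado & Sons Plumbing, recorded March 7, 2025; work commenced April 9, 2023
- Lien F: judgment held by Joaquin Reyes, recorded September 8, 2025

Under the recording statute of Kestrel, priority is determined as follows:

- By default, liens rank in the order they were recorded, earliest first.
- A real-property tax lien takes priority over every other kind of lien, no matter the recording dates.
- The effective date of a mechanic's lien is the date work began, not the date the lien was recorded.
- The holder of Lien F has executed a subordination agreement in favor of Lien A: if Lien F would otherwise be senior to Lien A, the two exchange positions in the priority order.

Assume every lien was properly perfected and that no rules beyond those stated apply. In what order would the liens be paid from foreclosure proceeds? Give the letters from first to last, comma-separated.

Effective dates after the stated exceptions: B's effective date is August 27, 2023, when work began; E's effective date is April 9, 2023, when work began.
D is a real-property tax lien, so it outranks all other liens regardless of date.
The other liens, earliest effective date first: E (April 9, 2023), B (August 27, 2023), C (April 28, 2024), A (August 10, 2025), F (September 8, 2025).
Since F is not senior to A, the subordination leaves the order unchanged.

D, E, B, C, A, F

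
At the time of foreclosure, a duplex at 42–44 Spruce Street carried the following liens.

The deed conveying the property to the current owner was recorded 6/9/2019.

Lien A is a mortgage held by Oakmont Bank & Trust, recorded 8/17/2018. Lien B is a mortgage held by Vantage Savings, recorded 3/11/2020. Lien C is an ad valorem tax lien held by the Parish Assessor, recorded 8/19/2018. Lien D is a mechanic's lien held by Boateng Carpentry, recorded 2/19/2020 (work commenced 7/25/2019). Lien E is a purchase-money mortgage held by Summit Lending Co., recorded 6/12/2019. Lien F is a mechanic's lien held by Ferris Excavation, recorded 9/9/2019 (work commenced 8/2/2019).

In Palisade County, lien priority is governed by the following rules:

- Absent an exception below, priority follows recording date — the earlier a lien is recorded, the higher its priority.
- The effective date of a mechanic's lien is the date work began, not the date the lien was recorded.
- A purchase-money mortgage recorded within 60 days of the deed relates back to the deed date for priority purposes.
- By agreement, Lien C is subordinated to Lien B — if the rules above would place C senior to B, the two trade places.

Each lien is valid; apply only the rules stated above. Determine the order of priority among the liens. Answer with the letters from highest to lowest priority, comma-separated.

A, B, E, D, F, C

Effective dates: D relates back to 7/25/2019 (work commenced); E relates back to the deed date 6/9/2019; F's effective date is 8/2/2019, when work began.
Ordering by effective date: A (8/17/2018), C (8/19/2018), E (6/9/2019), D (7/25/2019), F (8/2/2019), B (3/11/2020).
Because C would otherwise rank above B, the subordination swaps them.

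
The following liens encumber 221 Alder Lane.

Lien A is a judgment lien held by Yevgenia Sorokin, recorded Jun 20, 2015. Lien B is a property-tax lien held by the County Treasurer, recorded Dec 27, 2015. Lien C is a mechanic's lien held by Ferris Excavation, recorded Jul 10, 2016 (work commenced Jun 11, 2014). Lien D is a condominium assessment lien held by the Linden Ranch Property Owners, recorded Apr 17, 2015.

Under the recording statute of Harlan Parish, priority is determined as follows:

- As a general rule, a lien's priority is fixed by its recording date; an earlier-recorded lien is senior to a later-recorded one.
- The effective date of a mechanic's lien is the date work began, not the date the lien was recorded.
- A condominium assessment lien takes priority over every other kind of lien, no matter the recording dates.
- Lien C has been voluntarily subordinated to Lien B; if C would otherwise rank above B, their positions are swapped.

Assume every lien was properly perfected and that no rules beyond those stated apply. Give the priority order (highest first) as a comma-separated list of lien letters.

Effective dates: C relates back to Jun 11, 2014 (work commenced).
D, as a condominium assessment lien, has superpriority and ranks first.
Among the remaining liens, by effective date: C (Jun 11, 2014), A (Jun 20, 2015), B (Dec 27, 2015).
C is senior to B before the subordination, so the two trade places.

D, B, A, C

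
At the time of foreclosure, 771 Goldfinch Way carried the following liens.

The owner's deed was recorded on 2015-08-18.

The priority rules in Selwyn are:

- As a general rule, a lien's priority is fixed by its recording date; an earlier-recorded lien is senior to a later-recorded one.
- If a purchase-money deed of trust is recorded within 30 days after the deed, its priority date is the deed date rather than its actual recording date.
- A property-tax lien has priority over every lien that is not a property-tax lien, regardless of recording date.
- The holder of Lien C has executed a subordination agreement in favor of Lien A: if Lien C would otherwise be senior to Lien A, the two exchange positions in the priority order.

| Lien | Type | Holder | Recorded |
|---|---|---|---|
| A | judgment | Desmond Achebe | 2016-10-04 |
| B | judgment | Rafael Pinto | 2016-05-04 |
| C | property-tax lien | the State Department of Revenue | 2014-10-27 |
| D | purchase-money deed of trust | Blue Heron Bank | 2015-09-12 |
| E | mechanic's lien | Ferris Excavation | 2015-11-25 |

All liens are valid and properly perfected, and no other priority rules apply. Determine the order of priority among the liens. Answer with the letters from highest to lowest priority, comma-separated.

A, D, E, B, C

First, effective dates: D relates back to the deed date 2015-08-18.
C is a property-tax lien and takes priority over every other lien.
Ordering the rest by effective date: D (2015-08-18), E (2015-11-25), B (2016-05-04), A (2016-10-04).
Because C would otherwise rank above A, the subordination swaps them.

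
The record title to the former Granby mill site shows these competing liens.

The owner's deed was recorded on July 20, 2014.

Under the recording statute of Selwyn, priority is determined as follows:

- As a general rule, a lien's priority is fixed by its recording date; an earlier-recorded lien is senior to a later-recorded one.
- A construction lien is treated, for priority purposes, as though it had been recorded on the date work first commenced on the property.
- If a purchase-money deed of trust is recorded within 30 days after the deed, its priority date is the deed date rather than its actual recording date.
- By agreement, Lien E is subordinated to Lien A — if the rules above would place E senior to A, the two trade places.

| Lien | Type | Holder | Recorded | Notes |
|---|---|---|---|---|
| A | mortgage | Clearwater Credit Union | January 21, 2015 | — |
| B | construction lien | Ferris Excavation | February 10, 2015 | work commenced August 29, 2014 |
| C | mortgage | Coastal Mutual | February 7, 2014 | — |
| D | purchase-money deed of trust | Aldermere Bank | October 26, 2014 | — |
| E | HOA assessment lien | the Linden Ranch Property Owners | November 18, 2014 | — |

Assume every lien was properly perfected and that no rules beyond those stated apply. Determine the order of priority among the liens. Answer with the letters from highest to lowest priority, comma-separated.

Effective dates after the stated exceptions: B is treated as recorded August 29, 2014, the work-commencement date; D missed the 30-day window (98 days after the deed), so its recording date stands.
Ordering by effective date: C (February 7, 2014), B (August 29, 2014), D (October 26, 2014), E (November 18, 2014), A (January 21, 2015).
E would otherwise be senior to A, so under the subordination agreement E and A exchange positions.

C, B, D, A, E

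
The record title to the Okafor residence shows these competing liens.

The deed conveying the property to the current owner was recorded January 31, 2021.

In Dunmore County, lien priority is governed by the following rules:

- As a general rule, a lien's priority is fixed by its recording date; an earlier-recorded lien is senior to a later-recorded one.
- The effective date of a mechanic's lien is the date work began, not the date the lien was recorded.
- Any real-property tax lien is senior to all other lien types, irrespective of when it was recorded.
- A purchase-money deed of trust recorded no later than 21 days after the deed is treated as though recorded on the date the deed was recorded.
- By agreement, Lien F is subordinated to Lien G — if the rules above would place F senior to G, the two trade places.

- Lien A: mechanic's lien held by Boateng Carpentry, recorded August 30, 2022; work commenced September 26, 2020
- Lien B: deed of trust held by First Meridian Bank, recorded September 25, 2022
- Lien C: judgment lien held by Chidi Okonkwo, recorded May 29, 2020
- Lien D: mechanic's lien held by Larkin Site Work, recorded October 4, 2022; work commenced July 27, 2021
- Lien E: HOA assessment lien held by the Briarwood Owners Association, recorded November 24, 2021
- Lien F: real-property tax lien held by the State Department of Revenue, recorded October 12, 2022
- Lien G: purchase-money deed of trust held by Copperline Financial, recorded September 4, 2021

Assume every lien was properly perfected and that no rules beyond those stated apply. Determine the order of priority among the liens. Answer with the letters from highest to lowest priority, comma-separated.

G, C, A, D, F, E, B

Effective dates: A relates back to September 26, 2020 (work commenced); D's effective date is July 27, 2021, when work began; G was recorded 216 days after the deed, outside the 21-day window, so it keeps its recording date.
F is a real-property tax lien and takes priority over every other lien.
Ordering the rest by effective date: C (May 29, 2020), A (September 26, 2020), D (July 27, 2021), G (September 4, 2021), E (November 24, 2021), B (September 25, 2022).
F would otherwise be senior to G, so under the subordination agreement F and G exchange positions.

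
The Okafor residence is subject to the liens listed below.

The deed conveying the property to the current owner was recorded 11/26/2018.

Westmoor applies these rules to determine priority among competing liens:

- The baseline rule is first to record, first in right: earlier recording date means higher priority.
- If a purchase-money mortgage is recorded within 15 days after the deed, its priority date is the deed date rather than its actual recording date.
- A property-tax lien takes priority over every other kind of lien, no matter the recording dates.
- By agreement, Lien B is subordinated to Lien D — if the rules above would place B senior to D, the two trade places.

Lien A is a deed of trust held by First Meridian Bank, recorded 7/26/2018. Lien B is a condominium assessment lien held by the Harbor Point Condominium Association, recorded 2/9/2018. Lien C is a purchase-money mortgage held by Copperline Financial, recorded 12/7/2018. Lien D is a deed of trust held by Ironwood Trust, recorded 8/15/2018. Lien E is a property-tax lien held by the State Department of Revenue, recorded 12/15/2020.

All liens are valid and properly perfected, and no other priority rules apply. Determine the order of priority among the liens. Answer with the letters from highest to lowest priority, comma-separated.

E, D, A, B, C

First, effective dates: C was recorded within the 15-day window, so its effective date is the deed date 11/26/2018.
E is a property-tax lien, so it outranks all other liens regardless of date.
Remaining liens by effective date: B (2/9/2018), A (7/26/2018), D (8/15/2018), C (11/26/2018).
The subordination applies — B was senior to D — so B and D swap.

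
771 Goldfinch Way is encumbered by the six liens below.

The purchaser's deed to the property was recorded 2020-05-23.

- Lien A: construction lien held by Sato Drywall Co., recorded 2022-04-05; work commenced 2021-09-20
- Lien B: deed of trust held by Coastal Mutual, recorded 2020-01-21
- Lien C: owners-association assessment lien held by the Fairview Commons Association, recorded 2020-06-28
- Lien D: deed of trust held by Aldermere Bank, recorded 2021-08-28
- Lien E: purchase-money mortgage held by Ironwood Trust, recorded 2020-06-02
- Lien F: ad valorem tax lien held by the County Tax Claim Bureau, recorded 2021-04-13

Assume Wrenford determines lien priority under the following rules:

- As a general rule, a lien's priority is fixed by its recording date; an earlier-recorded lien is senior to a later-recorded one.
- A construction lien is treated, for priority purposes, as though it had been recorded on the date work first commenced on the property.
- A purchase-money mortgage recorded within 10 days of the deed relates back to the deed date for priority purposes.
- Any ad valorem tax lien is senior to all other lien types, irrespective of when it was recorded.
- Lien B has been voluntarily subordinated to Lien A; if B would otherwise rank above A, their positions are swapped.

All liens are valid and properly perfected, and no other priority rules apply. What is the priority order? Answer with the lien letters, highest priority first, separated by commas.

First, effective dates: A is treated as recorded 2021-09-20, the work-commencement date; E relates back to the deed date 2020-05-23.
F, as an ad valorem tax lien, has superpriority and ranks first.
Among the remaining liens, by effective date: B (2020-01-21), E (2020-05-23), C (2020-06-28), D (2021-08-28), A (2021-09-20).
Because B would otherwise rank above A, the subordination swaps them.

F, A, E, C, D, B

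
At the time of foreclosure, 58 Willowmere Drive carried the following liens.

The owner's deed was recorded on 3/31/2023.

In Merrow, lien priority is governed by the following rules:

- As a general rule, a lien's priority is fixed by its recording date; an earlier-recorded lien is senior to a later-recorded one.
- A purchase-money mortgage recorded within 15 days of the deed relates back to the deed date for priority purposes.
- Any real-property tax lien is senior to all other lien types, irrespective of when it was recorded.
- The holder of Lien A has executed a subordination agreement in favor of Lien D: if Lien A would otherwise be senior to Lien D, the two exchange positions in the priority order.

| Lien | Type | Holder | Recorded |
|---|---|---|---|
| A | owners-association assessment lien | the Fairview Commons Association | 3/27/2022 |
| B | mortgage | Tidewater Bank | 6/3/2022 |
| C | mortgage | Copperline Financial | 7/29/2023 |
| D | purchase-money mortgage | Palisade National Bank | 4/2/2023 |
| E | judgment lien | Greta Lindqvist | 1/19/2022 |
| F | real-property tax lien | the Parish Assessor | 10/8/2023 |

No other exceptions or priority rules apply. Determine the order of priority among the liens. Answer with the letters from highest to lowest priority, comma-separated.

F, E, D, B, A, C

Effective dates: D was recorded within the 15-day window, so its effective date is the deed date 3/31/2023.
As a real-property tax lien, F is senior to every other lien.
Among the remaining liens, by effective date: E (1/19/2022), A (3/27/2022), B (6/3/2022), D (3/31/2023), C (7/29/2023).
A is senior to D before the subordination, so the two trade places.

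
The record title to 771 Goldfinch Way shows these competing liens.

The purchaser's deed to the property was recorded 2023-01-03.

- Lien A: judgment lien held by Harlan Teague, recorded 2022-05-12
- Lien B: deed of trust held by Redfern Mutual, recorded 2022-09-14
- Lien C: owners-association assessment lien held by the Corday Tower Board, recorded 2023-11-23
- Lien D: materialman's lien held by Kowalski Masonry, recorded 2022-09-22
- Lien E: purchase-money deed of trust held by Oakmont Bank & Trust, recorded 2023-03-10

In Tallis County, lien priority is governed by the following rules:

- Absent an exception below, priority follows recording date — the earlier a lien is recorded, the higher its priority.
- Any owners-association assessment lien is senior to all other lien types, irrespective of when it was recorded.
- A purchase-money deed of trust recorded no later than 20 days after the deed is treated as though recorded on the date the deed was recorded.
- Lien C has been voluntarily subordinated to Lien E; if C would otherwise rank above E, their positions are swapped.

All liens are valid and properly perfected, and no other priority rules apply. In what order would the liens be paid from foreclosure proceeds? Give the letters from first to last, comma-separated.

E, A, B, D, C

Adjusting effective dates: E missed the 20-day window (66 days after the deed), so its recording date stands.
C is an owners-association assessment lien, so it outranks all other liens regardless of date.
Among the remaining liens, by effective date: A (2022-05-12), B (2022-09-14), D (2022-09-22), E (2023-03-10).
The subordination applies — C was senior to E — so C and E swap.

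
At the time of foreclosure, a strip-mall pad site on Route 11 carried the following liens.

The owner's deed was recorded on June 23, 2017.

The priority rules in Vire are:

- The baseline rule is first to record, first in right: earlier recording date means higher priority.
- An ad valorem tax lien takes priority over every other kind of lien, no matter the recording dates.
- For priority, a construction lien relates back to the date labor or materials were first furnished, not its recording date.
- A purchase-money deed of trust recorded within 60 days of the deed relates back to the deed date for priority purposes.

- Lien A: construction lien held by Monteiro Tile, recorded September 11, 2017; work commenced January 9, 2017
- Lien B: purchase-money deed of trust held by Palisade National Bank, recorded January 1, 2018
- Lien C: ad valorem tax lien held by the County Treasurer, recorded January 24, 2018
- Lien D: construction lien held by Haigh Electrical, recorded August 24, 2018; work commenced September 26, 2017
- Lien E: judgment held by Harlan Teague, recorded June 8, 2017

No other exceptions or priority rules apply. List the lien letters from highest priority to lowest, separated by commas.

Effective dates: A is treated as recorded January 9, 2017, the work-commencement date; B was recorded 192 days after the deed, outside the 60-day window, so it keeps its recording date; D relates back to September 26, 2017 (work commenced).
C is an ad valorem tax lien and takes priority over every other lien.
Ordering the rest by effective date: A (January 9, 2017), E (June 8, 2017), D (September 26, 2017), B (January 1, 2018).

C, A, E, D, B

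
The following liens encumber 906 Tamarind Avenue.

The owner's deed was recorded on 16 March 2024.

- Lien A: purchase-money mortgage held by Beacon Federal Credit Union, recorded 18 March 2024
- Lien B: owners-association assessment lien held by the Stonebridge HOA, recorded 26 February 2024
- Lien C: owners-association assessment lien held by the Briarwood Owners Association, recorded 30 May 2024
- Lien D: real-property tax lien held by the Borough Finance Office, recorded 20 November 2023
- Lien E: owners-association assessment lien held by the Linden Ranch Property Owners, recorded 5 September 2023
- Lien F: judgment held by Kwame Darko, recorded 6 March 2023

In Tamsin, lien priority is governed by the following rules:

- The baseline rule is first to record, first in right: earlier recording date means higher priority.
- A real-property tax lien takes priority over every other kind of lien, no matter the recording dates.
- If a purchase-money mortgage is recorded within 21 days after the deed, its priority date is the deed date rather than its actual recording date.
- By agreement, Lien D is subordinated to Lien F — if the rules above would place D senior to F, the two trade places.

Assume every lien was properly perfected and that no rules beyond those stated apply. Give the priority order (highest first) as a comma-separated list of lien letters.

Effective dates after the stated exceptions: A was recorded within the 21-day window, so its effective date is the deed date 16 March 2024.
D is a real-property tax lien and takes priority over every other lien.
The other liens, earliest effective date first: F (6 March 2023), E (5 September 2023), B (26 February 2024), A (16 March 2024), C (30 May 2024).
Because D would otherwise rank above F, the subordination swaps them.

F, D, E, B, A, C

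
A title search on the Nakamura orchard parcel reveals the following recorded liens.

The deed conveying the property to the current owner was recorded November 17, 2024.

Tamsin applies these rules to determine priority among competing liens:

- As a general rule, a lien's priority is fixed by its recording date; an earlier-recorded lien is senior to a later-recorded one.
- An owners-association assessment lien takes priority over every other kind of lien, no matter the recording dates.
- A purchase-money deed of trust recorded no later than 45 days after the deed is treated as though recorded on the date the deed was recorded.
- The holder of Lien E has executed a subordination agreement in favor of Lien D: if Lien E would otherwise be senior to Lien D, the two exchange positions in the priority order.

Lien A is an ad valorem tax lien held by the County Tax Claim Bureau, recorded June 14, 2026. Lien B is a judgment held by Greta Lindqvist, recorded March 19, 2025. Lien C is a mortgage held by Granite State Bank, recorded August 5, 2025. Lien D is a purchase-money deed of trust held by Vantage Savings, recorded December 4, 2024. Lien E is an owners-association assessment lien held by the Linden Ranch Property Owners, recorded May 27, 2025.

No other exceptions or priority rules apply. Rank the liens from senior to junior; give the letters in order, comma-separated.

First, effective dates: D relates back to the deed date November 17, 2024.
E, as an owners-association assessment lien, has superpriority and ranks first.
Among the remaining liens, by effective date: D (November 17, 2024), B (March 19, 2025), C (August 5, 2025), A (June 14, 2026).
The subordination applies — E was senior to D — so E and D swap.

D, E, B, C, A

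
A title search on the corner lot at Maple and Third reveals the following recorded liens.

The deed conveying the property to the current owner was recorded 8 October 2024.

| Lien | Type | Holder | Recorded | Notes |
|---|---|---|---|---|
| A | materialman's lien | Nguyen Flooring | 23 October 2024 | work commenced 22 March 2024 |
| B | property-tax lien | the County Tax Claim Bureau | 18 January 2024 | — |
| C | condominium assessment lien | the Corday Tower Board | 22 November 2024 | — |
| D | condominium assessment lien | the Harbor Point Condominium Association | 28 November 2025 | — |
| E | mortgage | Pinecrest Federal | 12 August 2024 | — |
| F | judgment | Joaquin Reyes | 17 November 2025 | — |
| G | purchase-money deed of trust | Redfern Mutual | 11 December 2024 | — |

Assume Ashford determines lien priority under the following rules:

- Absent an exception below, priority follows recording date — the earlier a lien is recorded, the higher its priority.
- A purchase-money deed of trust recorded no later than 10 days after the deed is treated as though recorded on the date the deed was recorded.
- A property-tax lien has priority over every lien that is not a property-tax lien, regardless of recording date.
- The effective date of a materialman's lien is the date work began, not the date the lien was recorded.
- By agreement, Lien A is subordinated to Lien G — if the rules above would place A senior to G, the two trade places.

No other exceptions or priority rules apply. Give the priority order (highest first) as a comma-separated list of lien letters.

B, G, E, C, A, F, D

Adjusting effective dates: A is treated as recorded 22 March 2024, the work-commencement date; G was recorded 64 days after the deed, outside the 10-day window, so it keeps its recording date.
As a property-tax lien, B is senior to every other lien.
The other liens, earliest effective date first: A (22 March 2024), E (12 August 2024), C (22 November 2024), G (11 December 2024), F (17 November 2025), D (28 November 2025).
The subordination applies — A was senior to G — so A and G swap.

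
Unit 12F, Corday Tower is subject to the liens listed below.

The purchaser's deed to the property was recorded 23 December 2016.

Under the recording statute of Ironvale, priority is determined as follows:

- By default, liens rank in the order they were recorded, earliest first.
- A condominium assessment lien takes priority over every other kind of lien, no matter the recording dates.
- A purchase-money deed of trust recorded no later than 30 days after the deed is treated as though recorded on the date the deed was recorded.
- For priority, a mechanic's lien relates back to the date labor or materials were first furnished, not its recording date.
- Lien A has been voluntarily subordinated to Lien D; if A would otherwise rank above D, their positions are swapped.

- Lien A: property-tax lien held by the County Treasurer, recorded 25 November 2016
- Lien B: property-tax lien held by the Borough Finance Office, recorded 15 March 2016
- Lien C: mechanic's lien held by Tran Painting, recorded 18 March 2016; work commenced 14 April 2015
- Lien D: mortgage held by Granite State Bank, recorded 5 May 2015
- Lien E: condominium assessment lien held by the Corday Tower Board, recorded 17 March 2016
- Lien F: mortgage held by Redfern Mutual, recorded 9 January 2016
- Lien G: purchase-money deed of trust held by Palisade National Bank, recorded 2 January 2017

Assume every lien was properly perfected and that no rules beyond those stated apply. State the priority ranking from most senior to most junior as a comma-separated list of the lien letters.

E, C, D, F, B, A, G

Effective dates: C relates back to 14 April 2015 (work commenced); G's effective date is the deed date, 23 December 2016.
E is a condominium assessment lien, so it outranks all other liens regardless of date.
The other liens, earliest effective date first: C (14 April 2015), D (5 May 2015), F (9 January 2016), B (15 March 2016), A (25 November 2016), G (23 December 2016).
A is already junior to D, so the subordination agreement changes nothing.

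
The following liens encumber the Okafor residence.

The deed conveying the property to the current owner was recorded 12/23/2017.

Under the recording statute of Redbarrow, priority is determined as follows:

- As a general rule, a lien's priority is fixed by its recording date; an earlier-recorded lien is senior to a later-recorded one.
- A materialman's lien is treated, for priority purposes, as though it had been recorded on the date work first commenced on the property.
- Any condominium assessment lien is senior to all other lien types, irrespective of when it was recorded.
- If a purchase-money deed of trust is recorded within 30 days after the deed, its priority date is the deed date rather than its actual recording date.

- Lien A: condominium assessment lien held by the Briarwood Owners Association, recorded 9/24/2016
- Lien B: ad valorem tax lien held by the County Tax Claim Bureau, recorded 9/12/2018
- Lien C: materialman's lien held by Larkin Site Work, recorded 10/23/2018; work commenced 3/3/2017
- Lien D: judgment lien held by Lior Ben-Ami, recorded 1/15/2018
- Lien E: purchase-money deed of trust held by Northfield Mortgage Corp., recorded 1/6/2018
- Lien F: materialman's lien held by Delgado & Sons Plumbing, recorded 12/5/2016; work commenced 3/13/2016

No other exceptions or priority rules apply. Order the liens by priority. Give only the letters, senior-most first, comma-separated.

Adjusting effective dates: C's effective date is 3/3/2017, when work began; E was recorded within the 30-day window, so its effective date is the deed date 12/23/2017; F relates back to 3/13/2016 (work commenced).
A is a condominium assessment lien and takes priority over every other lien.
Ordering the rest by effective date: F (3/13/2016), C (3/3/2017), E (12/23/2017), D (1/15/2018), B (9/12/2018).

A, F, C, E, D, B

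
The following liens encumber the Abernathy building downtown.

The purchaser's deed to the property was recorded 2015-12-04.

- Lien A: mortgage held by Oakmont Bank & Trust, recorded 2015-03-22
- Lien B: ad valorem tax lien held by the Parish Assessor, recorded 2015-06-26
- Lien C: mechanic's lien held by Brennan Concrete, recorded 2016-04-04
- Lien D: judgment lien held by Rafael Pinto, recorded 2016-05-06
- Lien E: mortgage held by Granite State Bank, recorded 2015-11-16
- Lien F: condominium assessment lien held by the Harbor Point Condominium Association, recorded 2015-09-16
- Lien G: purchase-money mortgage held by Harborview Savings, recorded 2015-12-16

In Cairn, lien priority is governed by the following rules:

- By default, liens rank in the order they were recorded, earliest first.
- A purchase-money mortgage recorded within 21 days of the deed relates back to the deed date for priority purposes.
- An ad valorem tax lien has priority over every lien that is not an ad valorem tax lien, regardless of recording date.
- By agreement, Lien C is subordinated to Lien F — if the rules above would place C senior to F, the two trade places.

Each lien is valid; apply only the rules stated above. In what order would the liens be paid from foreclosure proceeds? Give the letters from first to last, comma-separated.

B, A, F, E, G, C, D

Adjusting effective dates: G's effective date is the deed date, 2015-12-04.
B is an ad valorem tax lien and takes priority over every other lien.
Ordering the rest by effective date: A (2015-03-22), F (2015-09-16), E (2015-11-16), G (2015-12-04), C (2016-04-04), D (2016-05-06).
C already ranks below F; the subordination has no effect.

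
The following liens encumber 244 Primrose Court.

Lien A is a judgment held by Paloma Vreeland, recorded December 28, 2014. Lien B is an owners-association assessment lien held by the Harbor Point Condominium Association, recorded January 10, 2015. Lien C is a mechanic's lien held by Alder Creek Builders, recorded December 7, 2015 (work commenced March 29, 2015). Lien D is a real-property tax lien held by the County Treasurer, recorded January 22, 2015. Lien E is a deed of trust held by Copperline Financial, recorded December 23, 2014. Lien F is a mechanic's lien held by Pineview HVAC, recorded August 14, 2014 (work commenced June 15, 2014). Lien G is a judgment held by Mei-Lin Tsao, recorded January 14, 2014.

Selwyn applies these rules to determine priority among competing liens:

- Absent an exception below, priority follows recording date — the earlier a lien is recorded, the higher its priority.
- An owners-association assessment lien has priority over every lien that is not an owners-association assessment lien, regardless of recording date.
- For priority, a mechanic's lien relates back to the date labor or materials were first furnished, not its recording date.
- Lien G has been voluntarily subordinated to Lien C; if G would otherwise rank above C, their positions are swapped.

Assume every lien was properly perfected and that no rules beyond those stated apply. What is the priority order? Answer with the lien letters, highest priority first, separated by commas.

Adjusting effective dates: C's effective date is March 29, 2015, when work began; F relates back to June 15, 2014 (work commenced).
B, as an owners-association assessment lien, has superpriority and ranks first.
Among the remaining liens, by effective date: G (January 14, 2014), F (June 15, 2014), E (December 23, 2014), A (December 28, 2014), D (January 22, 2015), C (March 29, 2015).
G is senior to C before the subordination, so the two trade places.

B, C, F, E, A, D, G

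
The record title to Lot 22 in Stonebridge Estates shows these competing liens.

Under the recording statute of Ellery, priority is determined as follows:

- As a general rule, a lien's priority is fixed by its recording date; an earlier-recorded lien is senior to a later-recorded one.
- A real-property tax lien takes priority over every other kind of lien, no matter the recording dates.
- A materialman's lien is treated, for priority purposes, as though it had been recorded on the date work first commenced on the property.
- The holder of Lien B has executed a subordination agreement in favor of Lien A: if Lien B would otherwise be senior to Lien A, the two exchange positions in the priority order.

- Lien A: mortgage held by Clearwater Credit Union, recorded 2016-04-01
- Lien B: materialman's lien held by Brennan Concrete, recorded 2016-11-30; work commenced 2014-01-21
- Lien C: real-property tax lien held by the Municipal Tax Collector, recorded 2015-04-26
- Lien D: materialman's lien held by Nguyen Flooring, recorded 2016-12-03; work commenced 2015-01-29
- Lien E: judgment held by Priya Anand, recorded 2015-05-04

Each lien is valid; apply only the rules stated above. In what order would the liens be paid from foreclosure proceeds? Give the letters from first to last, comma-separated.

First, effective dates: B is treated as recorded 2014-01-21, the work-commencement date; D is treated as recorded 2015-01-29, the work-commencement date.
As a real-property tax lien, C is senior to every other lien.
Remaining liens by effective date: B (2014-01-21), D (2015-01-29), E (2015-05-04), A (2016-04-01).
B would otherwise be senior to A, so under the subordination agreement B and A exchange positions.

C, A, D, E, B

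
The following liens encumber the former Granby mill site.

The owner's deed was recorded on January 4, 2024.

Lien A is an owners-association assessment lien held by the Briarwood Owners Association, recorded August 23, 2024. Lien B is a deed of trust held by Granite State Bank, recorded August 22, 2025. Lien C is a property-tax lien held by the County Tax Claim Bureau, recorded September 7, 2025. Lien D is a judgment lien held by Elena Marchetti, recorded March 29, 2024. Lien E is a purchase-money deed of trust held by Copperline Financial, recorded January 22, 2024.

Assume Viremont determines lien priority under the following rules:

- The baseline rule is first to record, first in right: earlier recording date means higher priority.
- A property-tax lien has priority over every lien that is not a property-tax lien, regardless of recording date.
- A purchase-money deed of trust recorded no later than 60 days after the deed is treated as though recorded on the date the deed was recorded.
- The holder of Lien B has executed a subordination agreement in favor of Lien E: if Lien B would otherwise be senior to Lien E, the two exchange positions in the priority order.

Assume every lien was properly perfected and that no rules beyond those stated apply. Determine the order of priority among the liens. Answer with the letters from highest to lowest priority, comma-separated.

C, E, D, A, B

Adjusting effective dates: E was recorded within the 60-day window, so its effective date is the deed date January 4, 2024.
As a property-tax lien, C is senior to every other lien.
The other liens, earliest effective date first: E (January 4, 2024), D (March 29, 2024), A (August 23, 2024), B (August 22, 2025).
B is already junior to E, so the subordination agreement changes nothing.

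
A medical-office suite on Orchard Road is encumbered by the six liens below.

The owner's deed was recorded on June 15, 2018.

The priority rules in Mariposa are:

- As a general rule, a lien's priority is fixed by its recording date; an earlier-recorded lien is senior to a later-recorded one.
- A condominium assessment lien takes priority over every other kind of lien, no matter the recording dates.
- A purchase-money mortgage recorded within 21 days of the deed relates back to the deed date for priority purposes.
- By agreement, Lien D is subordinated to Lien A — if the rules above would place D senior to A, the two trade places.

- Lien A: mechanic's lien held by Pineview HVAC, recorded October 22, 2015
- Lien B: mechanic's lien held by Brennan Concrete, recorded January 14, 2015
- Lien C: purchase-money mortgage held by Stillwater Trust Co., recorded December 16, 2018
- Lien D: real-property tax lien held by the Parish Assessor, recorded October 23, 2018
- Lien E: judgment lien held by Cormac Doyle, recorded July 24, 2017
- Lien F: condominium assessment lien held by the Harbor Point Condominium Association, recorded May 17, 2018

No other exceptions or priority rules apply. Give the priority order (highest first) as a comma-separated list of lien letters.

F, B, A, E, D, C

Adjusting effective dates: C was recorded 184 days after the deed, outside the 21-day window, so it keeps its recording date.
As a condominium assessment lien, F is senior to every other lien.
Remaining liens by effective date: B (January 14, 2015), A (October 22, 2015), E (July 24, 2017), D (October 23, 2018), C (December 16, 2018).
D is already junior to A, so the subordination agreement changes nothing.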